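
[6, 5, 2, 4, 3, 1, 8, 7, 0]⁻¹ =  [8, 5, 2, 4, 3, 1, 0, 7, 6]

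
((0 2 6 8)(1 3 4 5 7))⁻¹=(0 8 6 2)(1 7 5 4 3)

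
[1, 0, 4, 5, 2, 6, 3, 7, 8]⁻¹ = [1, 0, 4, 6, 2, 3, 5, 7, 8]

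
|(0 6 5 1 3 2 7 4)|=8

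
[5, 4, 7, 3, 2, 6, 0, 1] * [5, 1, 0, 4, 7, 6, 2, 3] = [6, 7, 3, 4, 0, 2, 5, 1]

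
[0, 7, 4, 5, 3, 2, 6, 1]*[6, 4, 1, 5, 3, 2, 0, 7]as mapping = [0→6, 1→7, 2→3, 3→2, 4→5, 5→1, 6→0, 7→4]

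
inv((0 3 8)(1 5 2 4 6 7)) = (0 8 3)(1 7 6 4 2 5)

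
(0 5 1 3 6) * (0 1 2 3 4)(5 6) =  (0 6 1 4)(2 3 5)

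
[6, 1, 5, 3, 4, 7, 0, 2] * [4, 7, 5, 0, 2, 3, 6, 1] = [6, 7, 3, 0, 2, 1, 4, 5]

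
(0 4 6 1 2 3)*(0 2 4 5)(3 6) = (0 5)(1 4 3 2 6)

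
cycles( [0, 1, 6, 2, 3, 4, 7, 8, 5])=(2 6 7 8 5 4 3)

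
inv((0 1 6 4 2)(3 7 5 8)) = (0 2 4 6 1)(3 8 5 7)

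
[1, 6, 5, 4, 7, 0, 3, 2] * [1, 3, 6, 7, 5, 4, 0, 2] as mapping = [0→3, 1→0, 2→4, 3→5, 4→2, 5→1, 6→7, 7→6] 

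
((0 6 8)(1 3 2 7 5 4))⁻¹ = (0 8 6)(1 4 5 7 2 3)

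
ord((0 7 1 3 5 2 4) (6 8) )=14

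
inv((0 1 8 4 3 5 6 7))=(0 7 6 5 3 4 8 1)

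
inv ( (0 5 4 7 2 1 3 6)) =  (0 6 3 1 2 7 4 5)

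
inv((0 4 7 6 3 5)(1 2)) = (0 5 3 6 7 4)(1 2)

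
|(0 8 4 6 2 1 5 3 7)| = 9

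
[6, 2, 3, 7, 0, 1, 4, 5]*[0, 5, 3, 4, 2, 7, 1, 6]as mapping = [0→1, 1→3, 2→4, 3→6, 4→0, 5→5, 6→2, 7→7]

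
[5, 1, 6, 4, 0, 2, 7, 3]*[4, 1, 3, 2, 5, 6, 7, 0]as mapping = [0→6, 1→1, 2→7, 3→5, 4→4, 5→3, 6→0, 7→2]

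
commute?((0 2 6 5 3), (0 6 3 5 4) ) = no:(0 2 6 5 3) * (0 6 3 5 4) = (0 2 3 6 4), (0 6 3 5 4) * (0 2 6 5 3) = (0 5 4 2 6) 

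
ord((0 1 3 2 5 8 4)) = 7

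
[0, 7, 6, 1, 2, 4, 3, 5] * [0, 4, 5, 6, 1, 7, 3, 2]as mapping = [0→0, 1→2, 2→3, 3→4, 4→5, 5→1, 6→6, 7→7]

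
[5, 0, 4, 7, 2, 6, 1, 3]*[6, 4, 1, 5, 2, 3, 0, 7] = [3, 6, 2, 7, 1, 0, 4, 5]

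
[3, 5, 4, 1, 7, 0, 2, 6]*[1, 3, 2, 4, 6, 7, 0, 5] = [4, 7, 6, 3, 5, 1, 2, 0]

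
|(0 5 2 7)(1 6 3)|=12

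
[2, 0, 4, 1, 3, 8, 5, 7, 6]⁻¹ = [1, 3, 0, 4, 2, 6, 8, 7, 5]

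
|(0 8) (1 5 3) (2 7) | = 6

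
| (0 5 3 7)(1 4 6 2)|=4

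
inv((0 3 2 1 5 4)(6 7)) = (0 4 5 1 2 3)(6 7)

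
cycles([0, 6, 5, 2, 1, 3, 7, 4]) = (1 6 7 4) (2 5 3) 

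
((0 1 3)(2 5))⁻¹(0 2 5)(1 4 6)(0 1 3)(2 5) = (1 5 2)(3 4 6)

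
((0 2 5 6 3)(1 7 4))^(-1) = (0 3 6 5 2)(1 4 7)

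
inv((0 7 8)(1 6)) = (0 8 7)(1 6)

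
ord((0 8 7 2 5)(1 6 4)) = 15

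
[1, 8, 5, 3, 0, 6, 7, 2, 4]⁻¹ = [4, 0, 7, 3, 8, 2, 5, 6, 1]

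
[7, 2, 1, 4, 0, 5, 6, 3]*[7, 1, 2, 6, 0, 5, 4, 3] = [3, 2, 1, 0, 7, 5, 4, 6]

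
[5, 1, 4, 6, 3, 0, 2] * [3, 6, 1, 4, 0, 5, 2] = [5, 6, 0, 2, 4, 3, 1]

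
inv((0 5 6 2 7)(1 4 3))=(0 7 2 6 5)(1 3 4)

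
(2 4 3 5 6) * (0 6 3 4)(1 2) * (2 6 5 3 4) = (0 5 4 2)(1 6)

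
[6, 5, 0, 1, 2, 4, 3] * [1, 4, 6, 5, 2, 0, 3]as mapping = [0→3, 1→0, 2→1, 3→4, 4→6, 5→2, 6→5]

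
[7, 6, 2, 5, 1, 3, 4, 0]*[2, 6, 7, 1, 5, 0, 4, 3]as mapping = [0→3, 1→4, 2→7, 3→0, 4→6, 5→1, 6→5, 7→2]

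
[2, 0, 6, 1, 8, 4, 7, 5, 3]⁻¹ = [1, 3, 0, 8, 5, 7, 2, 6, 4]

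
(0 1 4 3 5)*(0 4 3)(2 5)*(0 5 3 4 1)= (1 4 5)(2 3)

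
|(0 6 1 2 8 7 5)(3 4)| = 14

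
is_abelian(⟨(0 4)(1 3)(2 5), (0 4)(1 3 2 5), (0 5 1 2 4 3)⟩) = no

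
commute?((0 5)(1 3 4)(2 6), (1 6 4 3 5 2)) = no:(0 5)(1 3 4)(2 6) * (1 6 4 3 5 2) = (0 2 4 6 1 5), (1 6 4 3 5 2) * (0 5)(1 3 4)(2 6) = (0 5 6 1 2 3)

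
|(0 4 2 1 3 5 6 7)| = 8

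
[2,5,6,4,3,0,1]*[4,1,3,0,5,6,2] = [3,6,2,5,0,4,1]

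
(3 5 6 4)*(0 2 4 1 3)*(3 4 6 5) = (0 2 6 1 4)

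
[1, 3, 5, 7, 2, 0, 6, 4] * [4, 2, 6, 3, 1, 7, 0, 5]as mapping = [0→2, 1→3, 2→7, 3→5, 4→6, 5→4, 6→0, 7→1]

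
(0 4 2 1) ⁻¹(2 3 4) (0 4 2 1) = (1 3 2) 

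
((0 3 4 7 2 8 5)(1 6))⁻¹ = (0 5 8 2 7 4 3)(1 6)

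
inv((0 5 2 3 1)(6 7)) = (0 1 3 2 5)(6 7)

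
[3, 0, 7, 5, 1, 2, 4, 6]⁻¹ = [1, 4, 5, 0, 6, 3, 7, 2]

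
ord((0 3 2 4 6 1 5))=7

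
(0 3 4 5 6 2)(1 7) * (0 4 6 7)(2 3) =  (0 2 4 5 7 1)(3 6)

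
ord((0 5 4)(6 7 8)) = 3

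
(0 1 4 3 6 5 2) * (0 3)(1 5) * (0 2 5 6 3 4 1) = (0 6)(2 4)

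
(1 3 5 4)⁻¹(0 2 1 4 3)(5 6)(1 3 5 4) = (0 2 3 1 5)(4 6)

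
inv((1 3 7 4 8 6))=(1 6 8 4 7 3)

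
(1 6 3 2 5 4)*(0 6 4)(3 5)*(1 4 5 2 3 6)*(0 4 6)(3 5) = (0 1 3 5 4 6 2)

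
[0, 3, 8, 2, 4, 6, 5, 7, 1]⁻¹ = [0, 8, 3, 1, 4, 6, 5, 7, 2]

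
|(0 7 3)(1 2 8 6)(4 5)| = 12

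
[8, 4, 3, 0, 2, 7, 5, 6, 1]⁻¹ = [3, 8, 4, 2, 1, 6, 7, 5, 0]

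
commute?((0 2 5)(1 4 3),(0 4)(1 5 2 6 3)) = no:(0 2 5)(1 4 3)*(0 4)(1 5 2 6 3) = (0 6 3 5 4 1),(0 4)(1 5 2 6 3)*(0 2 5)(1 4 3) = (0 3 4 2 6 1)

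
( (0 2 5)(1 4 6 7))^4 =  (0 2 5)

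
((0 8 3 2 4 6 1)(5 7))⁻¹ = (0 1 6 4 2 3 8)(5 7)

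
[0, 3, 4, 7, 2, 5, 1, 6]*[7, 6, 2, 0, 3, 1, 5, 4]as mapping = [0→7, 1→0, 2→3, 3→4, 4→2, 5→1, 6→6, 7→5]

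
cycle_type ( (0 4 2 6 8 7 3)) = 7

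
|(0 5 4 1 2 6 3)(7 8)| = 14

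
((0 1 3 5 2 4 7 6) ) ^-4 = (0 2) (1 4) (3 7) (5 6) 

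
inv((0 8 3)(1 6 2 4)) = (0 3 8)(1 4 2 6)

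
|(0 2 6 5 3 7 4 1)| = 8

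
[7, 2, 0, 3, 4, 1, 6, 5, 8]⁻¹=[2, 5, 1, 3, 4, 7, 6, 0, 8]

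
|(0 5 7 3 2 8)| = 6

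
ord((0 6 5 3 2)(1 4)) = 10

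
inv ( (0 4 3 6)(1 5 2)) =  (0 6 3 4)(1 2 5)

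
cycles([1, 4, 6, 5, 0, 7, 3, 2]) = (0 1 4)(2 6 3 5 7)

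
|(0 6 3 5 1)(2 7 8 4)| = 20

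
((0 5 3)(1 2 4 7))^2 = (0 3 5)(1 4)(2 7)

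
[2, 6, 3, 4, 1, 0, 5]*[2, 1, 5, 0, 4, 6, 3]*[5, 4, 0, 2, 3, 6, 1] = [6, 2, 5, 3, 4, 0, 1]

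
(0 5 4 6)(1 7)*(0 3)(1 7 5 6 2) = (0 6 3)(1 5 4 2)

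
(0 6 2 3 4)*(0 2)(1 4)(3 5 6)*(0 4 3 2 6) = (0 2 5)(1 3)(4 6)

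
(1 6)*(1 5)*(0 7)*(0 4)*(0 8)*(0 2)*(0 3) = (0 7 4 8 2 3)(1 6 5)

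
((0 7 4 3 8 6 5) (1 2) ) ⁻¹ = (0 5 6 8 3 4 7) (1 2) 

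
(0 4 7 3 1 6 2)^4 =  (0 1 4 6 7 2 3)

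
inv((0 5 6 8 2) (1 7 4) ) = (0 2 8 6 5) (1 4 7) 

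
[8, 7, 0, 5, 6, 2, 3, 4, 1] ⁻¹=[2, 8, 5, 6, 7, 3, 4, 1, 0] 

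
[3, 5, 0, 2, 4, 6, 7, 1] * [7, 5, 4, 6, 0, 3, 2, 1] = [6, 3, 7, 4, 0, 2, 1, 5]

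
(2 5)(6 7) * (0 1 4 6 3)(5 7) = (0 1 4 6 5 2 7 3)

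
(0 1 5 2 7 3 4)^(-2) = (0 3 2 1 4 7 5)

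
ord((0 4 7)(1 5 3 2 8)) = 15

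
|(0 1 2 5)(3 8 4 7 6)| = 20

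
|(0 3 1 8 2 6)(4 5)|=6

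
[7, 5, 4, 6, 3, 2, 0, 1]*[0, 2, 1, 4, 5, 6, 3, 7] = [7, 6, 5, 3, 4, 1, 0, 2]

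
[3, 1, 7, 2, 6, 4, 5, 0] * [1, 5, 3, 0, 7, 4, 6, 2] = [0, 5, 2, 3, 6, 7, 4, 1]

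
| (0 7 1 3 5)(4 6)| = 10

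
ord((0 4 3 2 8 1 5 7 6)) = 9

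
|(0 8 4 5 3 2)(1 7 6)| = 6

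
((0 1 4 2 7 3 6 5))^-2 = (0 6 7 4)(1 5 3 2)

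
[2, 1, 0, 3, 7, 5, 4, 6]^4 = [0, 1, 2, 3, 7, 5, 4, 6]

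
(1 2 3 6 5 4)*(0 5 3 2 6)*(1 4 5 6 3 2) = (0 6 2 1 3)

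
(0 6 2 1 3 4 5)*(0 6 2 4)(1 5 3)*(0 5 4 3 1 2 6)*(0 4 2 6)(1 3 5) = (1 6 5 4 3)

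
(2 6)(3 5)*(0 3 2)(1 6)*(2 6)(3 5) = (0 5 6)(1 2)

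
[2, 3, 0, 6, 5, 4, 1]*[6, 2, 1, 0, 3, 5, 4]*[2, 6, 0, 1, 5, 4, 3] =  [6, 2, 3, 5, 4, 1, 0]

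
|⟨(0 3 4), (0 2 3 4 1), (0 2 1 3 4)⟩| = 60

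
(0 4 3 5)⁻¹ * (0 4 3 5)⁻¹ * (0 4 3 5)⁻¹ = (0 4 3 5)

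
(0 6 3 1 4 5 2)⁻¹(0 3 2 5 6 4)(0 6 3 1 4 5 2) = (0 2 3 5 6 1)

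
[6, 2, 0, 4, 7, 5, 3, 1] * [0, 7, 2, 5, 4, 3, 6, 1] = [6, 2, 0, 4, 1, 3, 5, 7]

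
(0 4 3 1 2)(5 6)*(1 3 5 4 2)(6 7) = (0 2)(4 5 7 6)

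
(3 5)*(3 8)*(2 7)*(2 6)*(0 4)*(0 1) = (0 4 1)(2 7 6)(3 5 8)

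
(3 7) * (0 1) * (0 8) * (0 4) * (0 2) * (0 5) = (0 1 8 4 2 5)(3 7)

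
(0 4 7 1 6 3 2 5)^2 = (0 7 6 2)(1 3 5 4)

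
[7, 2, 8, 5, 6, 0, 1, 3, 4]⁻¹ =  [5, 6, 1, 7, 8, 3, 4, 0, 2]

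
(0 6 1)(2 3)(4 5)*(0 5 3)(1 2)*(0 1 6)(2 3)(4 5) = (1 4 2)(3 6)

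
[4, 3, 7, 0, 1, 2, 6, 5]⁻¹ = [3, 4, 5, 1, 0, 7, 6, 2]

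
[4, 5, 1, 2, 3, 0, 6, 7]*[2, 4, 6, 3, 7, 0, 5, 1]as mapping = [0→7, 1→0, 2→4, 3→6, 4→3, 5→2, 6→5, 7→1]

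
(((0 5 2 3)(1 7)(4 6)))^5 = (0 5 2 3)(1 7)(4 6)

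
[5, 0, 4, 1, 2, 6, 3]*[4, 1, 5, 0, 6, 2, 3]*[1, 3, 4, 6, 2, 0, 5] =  [4, 2, 5, 3, 0, 6, 1]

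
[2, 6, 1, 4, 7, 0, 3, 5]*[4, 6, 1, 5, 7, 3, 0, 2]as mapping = [0→1, 1→0, 2→6, 3→7, 4→2, 5→4, 6→5, 7→3]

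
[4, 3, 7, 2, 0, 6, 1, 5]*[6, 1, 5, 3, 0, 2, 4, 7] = [0, 3, 7, 5, 6, 4, 1, 2]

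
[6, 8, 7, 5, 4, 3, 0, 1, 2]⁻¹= [6, 7, 8, 5, 4, 3, 0, 2, 1]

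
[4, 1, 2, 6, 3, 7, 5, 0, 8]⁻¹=[7, 1, 2, 4, 0, 6, 3, 5, 8]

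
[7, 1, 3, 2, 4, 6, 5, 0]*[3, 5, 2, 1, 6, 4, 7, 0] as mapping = [0→0, 1→5, 2→1, 3→2, 4→6, 5→7, 6→4, 7→3] 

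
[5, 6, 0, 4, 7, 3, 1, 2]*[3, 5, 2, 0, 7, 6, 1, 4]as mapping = [0→6, 1→1, 2→3, 3→7, 4→4, 5→0, 6→5, 7→2]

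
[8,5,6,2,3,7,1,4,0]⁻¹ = [8,6,3,4,7,1,2,5,0]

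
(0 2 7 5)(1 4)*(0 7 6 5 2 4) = (0 4 1)(2 6 5 7)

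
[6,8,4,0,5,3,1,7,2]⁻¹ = [3,6,8,5,2,4,0,7,1]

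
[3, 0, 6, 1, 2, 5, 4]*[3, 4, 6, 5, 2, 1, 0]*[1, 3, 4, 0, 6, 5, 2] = [5, 0, 1, 6, 2, 3, 4]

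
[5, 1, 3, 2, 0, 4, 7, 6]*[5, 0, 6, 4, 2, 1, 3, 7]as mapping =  [0→1, 1→0, 2→4, 3→6, 4→5, 5→2, 6→7, 7→3]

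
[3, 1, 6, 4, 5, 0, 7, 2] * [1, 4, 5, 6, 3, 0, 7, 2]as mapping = [0→6, 1→4, 2→7, 3→3, 4→0, 5→1, 6→2, 7→5]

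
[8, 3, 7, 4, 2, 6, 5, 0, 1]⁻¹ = [7, 8, 4, 1, 3, 6, 5, 2, 0]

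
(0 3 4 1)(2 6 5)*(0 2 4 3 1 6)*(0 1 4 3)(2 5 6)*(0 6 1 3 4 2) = (0 2 3 6 1 5 4)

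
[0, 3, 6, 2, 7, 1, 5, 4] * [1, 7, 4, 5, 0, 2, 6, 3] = [1, 5, 6, 4, 3, 7, 2, 0]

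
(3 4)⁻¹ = (3 4)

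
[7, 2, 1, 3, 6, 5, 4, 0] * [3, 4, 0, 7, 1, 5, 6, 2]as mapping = [0→2, 1→0, 2→4, 3→7, 4→6, 5→5, 6→1, 7→3]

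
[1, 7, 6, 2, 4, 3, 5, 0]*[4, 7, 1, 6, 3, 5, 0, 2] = [7, 2, 0, 1, 3, 6, 5, 4] 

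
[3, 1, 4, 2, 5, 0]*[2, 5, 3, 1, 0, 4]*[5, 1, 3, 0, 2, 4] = [1, 4, 5, 0, 2, 3]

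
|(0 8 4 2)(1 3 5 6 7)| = 20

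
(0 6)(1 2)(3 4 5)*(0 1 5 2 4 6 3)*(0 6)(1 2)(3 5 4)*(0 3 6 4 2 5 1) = (0 1 6 5 4)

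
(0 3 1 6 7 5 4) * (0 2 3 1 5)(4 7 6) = (0 1 4 2 3 5 7)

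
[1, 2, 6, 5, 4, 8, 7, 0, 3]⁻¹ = [7, 0, 1, 8, 4, 3, 2, 6, 5]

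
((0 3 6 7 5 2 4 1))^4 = (0 5)(1 7)(2 3)(4 6)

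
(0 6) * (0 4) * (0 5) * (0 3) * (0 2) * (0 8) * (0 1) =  (0 6 4 5 3 2 8 1)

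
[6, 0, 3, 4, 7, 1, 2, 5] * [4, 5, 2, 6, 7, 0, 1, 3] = [1, 4, 6, 7, 3, 5, 2, 0]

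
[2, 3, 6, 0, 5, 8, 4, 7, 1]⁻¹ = [3, 8, 0, 1, 6, 4, 2, 7, 5]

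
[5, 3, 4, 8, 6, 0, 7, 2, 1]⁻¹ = [5, 8, 7, 1, 2, 0, 4, 6, 3]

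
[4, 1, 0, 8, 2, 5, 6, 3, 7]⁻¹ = [2, 1, 4, 7, 0, 5, 6, 8, 3]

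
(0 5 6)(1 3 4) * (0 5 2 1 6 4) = (0 2 1 3)(4 6 5)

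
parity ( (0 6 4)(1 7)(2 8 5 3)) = even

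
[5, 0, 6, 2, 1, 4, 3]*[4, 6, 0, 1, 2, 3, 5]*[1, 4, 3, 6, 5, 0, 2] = [6, 5, 0, 1, 2, 3, 4]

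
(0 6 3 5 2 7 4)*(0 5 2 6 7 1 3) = (0 7 4 5 6)(1 3 2)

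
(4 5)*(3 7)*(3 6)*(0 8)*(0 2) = (0 8 2)(3 7 6)(4 5)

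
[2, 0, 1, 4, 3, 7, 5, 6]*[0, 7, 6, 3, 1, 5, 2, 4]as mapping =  [0→6, 1→0, 2→7, 3→1, 4→3, 5→4, 6→5, 7→2]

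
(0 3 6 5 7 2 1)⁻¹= (0 1 2 7 5 6 3)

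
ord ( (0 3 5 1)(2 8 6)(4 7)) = 12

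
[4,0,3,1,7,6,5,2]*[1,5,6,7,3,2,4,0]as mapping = [0→3,1→1,2→7,3→5,4→0,5→4,6→2,7→6]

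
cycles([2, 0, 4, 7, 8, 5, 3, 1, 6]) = (0 2 4 8 6 3 7 1) 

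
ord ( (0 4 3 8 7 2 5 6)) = 8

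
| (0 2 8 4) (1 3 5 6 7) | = 20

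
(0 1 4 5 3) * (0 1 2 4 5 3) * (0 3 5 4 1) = (0 2 1 4 5 3)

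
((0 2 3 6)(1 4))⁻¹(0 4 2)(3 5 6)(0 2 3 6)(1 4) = (0 6 5)(1 3 2)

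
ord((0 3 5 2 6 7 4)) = 7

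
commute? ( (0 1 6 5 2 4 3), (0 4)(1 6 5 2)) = no: (0 1 6 5 2 4 3)*(0 4)(1 6 5 2) = (0 6 2)(1 5)(3 4), (0 4)(1 6 5 2)*(0 1 6 5 2 4 3) = (0 3)(1 5 4)(2 6)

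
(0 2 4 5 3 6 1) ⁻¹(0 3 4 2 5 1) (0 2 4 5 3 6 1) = (0 2 6 5 4 3) 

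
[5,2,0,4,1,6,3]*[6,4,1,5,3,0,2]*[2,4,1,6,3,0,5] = [2,4,5,6,3,1,0]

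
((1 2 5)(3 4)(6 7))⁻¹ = (1 5 2)(3 4)(6 7)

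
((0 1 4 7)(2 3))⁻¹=(0 7 4 1)(2 3)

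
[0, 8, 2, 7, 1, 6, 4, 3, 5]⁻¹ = [0, 4, 2, 7, 6, 8, 5, 3, 1]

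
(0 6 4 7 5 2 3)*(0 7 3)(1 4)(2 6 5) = (0 5 6 1 4 3 7 2)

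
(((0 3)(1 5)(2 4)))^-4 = ()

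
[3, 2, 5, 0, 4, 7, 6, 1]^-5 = [3, 7, 1, 0, 4, 2, 6, 5]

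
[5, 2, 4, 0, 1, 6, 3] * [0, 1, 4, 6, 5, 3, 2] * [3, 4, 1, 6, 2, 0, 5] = [6, 2, 0, 3, 4, 1, 5]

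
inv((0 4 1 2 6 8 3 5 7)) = (0 7 5 3 8 6 2 1 4)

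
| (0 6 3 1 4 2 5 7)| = 8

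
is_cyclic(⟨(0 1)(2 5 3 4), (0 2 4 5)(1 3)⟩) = no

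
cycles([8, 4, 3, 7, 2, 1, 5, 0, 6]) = (0 8 6 5 1 4 2 3 7)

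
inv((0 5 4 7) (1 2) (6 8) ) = (0 7 4 5) (1 2) (6 8) 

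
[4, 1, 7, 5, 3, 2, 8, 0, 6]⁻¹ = [7, 1, 5, 4, 0, 3, 8, 2, 6]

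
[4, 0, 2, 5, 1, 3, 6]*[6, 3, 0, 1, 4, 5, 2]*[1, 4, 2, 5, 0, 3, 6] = [0, 6, 1, 3, 5, 4, 2]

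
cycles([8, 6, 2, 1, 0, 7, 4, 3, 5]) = (0 8 5 7 3 1 6 4)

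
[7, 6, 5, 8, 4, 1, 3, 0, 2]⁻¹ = [7, 5, 8, 6, 4, 2, 1, 0, 3]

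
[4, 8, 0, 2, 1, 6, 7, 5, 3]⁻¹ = [2, 4, 3, 8, 0, 7, 5, 6, 1]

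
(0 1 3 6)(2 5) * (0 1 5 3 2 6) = (0 5 6 1 2 3)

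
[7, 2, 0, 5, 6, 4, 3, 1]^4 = [0, 1, 2, 3, 4, 5, 6, 7]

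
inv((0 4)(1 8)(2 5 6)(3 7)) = (0 4)(1 8)(2 6 5)(3 7)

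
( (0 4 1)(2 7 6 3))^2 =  (0 1 4)(2 6)(3 7)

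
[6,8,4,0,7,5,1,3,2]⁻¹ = [3,6,8,7,2,5,0,4,1]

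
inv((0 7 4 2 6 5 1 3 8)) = (0 8 3 1 5 6 2 4 7)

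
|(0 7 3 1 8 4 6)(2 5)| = 14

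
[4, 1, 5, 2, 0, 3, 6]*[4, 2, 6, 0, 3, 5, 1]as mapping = [0→3, 1→2, 2→5, 3→6, 4→4, 5→0, 6→1]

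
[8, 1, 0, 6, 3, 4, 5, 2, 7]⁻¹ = [2, 1, 7, 4, 5, 6, 3, 8, 0]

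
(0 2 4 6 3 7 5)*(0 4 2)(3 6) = (3 7 5 4)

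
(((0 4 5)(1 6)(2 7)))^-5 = (0 4 5)(1 6)(2 7)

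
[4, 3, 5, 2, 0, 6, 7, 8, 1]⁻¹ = [4, 8, 3, 1, 0, 2, 5, 6, 7]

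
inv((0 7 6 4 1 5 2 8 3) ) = (0 3 8 2 5 1 4 6 7) 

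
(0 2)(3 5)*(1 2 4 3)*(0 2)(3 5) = (0 4 5 1)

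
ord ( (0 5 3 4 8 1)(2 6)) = 6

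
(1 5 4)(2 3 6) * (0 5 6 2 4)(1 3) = (0 5)(1 6 4 3 2)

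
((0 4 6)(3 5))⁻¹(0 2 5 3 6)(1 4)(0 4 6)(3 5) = (0 4 2 3 5)(1 6)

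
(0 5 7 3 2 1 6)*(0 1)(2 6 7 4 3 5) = (0 2)(1 7 5 4 3 6)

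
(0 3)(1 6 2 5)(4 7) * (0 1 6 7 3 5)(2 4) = (0 5 6 4 3 1 7 2)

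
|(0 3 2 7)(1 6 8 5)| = 4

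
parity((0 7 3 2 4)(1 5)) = odd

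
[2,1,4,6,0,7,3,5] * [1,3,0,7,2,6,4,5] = [0,3,2,4,1,5,7,6]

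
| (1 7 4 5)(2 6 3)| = 12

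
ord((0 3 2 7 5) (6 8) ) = 10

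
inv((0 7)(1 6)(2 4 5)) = (0 7)(1 6)(2 5 4)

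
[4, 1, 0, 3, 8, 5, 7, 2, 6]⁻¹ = [2, 1, 7, 3, 0, 5, 8, 6, 4]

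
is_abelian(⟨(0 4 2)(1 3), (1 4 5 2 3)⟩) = no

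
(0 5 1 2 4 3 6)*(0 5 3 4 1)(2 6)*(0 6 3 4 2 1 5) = (0 4 2 5 6)(1 3)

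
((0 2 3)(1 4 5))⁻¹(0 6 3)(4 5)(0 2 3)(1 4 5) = (0 2 6)(1 5)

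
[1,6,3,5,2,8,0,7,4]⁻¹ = [6,0,4,2,8,3,1,7,5]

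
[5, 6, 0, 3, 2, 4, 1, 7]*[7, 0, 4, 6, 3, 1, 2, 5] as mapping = [0→1, 1→2, 2→7, 3→6, 4→4, 5→3, 6→0, 7→5] 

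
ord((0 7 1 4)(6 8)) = 4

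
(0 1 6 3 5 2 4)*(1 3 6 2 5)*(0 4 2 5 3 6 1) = (0 6 1 5 3)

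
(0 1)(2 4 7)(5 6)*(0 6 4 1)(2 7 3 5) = (1 6 2)(3 5 4)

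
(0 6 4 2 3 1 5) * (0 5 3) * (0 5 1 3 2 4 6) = (1 2 5)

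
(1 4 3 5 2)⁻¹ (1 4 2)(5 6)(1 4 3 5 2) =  (1 4 3)(2 6)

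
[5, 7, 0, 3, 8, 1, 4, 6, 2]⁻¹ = [2, 5, 8, 3, 6, 0, 7, 1, 4]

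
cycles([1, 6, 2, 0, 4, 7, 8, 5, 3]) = (0 1 6 8 3)(5 7)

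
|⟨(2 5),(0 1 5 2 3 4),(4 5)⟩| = 720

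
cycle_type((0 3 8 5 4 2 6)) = 7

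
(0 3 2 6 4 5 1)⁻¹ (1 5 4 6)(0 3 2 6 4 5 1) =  (0 1 5 4)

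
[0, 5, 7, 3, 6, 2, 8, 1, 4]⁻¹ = [0, 7, 5, 3, 8, 1, 4, 2, 6]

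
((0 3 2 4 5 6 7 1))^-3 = (0 6 2 1 5 3 7 4)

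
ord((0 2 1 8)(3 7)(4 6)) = 4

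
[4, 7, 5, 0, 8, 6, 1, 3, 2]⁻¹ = [3, 6, 8, 7, 0, 2, 5, 1, 4]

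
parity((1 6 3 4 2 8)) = odd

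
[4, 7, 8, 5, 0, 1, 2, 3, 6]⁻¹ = [4, 5, 6, 7, 0, 3, 8, 1, 2]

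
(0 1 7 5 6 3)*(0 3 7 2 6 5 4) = (0 1 2 6 7 4)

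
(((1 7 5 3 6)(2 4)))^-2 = (1 3 7 6 5)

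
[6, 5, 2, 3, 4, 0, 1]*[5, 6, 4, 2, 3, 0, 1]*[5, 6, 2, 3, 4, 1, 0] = [6, 5, 4, 2, 3, 1, 0]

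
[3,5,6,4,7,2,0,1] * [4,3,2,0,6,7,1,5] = [0,7,1,6,5,2,4,3]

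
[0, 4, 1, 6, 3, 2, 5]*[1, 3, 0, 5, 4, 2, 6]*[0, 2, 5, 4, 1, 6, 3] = [2, 1, 4, 3, 6, 0, 5]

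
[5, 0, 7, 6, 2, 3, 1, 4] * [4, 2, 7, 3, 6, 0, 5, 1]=[0, 4, 1, 5, 7, 3, 2, 6]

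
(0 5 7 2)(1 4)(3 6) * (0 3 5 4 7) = (0 4 1 7 2 3 6 5)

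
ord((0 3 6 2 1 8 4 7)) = 8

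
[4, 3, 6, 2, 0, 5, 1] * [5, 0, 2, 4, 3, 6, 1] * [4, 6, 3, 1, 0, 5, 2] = [1, 0, 6, 3, 5, 2, 4] 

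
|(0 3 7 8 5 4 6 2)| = 8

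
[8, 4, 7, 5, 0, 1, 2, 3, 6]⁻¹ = [4, 5, 6, 7, 1, 3, 8, 2, 0]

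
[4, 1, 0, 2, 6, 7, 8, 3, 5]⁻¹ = [2, 1, 3, 7, 0, 8, 4, 5, 6]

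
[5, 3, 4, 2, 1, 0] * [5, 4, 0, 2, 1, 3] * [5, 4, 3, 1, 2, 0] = [1, 3, 4, 5, 2, 0]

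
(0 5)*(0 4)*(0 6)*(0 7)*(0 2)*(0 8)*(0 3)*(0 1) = (0 5 4 6 7 2 8 3 1)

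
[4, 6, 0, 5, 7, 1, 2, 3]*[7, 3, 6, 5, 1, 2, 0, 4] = [1, 0, 7, 2, 4, 3, 6, 5]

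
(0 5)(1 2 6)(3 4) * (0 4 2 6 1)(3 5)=(0 3 2 1 6)(4 5)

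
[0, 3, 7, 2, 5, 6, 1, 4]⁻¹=[0, 6, 3, 1, 7, 4, 5, 2]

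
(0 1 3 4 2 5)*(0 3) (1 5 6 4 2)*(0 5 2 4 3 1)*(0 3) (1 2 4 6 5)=(0 4 3 6) (2 5) 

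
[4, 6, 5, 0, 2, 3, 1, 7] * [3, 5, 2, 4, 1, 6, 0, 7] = [1, 0, 6, 3, 2, 4, 5, 7]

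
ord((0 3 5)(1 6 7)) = 3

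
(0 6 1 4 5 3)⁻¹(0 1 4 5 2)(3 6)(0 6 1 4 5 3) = (0 1)(2 6 4 5 3)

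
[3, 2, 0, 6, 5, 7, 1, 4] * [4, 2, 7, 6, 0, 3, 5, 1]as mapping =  [0→6, 1→7, 2→4, 3→5, 4→3, 5→1, 6→2, 7→0]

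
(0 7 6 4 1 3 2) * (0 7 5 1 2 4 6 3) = (0 5 1)(2 7 3 4)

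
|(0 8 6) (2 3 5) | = 3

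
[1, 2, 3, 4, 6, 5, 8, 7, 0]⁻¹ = [8, 0, 1, 2, 3, 5, 4, 7, 6]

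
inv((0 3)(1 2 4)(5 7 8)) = (0 3)(1 4 2)(5 8 7)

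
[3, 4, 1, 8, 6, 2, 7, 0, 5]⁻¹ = [7, 2, 5, 0, 1, 8, 4, 6, 3]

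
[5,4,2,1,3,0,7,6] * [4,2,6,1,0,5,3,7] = [5,0,6,2,1,4,7,3]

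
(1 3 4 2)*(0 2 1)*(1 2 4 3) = (0 4 2)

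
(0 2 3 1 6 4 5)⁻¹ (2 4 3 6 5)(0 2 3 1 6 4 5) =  (0 3 5 1 4)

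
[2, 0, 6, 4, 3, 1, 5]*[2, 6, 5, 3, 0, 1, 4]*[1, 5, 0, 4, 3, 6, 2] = [6, 0, 3, 1, 4, 2, 5]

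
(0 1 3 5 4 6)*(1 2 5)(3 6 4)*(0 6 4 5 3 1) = (0 2 3)(1 4 5)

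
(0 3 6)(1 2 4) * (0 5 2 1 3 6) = (0 6 5 2 4 3)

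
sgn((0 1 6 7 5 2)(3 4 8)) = -1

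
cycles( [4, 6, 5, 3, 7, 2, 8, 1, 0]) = (0 4 7 1 6 8)(2 5)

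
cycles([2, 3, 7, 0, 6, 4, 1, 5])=(0 2 7 5 4 6 1 3)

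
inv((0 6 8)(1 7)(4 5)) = (0 8 6)(1 7)(4 5)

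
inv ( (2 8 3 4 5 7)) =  (2 7 5 4 3 8)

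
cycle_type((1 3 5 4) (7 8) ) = 2.4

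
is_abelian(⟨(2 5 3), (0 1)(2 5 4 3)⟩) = no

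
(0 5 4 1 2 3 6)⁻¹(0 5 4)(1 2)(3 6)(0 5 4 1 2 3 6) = (0 6)(1 5 4)(2 3)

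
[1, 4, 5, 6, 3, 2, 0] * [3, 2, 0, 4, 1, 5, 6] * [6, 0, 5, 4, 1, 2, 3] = [5, 0, 2, 3, 1, 6, 4]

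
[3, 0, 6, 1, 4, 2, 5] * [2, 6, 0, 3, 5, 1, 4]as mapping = [0→3, 1→2, 2→4, 3→6, 4→5, 5→0, 6→1]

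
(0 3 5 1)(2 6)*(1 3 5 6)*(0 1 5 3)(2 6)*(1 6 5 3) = (0 1 6 5)(2 3)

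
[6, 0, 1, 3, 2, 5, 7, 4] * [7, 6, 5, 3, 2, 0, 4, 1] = [4, 7, 6, 3, 5, 0, 1, 2]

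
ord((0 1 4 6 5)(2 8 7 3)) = 20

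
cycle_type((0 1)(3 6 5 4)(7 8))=2^2.4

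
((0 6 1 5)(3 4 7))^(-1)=(0 5 1 6)(3 7 4)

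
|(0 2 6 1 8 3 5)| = 7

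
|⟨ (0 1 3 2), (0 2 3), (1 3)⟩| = 24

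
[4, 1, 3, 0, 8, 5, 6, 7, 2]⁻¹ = [3, 1, 8, 2, 0, 5, 6, 7, 4]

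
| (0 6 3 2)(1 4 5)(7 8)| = 12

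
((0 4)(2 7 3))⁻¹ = (0 4)(2 3 7)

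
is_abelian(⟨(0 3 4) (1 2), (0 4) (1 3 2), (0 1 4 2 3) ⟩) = no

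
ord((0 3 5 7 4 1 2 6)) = 8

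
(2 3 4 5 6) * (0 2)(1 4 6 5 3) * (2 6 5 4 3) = (0 6)(1 3 5 4 2)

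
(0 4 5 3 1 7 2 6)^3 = (0 3 2 4 1 6 5 7)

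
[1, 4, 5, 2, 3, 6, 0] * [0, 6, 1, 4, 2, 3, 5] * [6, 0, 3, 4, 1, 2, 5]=[5, 3, 4, 0, 1, 2, 6]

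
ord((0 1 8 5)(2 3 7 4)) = 4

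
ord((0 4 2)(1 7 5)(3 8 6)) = 3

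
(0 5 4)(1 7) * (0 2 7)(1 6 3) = (0 5 4 2 7 6 3 1)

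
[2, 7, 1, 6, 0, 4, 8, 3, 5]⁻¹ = [4, 2, 0, 7, 5, 8, 3, 1, 6]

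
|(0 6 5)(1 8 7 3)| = 12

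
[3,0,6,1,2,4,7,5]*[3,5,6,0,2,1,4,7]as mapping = [0→0,1→3,2→4,3→5,4→6,5→2,6→7,7→1]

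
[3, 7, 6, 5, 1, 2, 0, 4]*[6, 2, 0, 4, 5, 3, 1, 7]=[4, 7, 1, 3, 2, 0, 6, 5]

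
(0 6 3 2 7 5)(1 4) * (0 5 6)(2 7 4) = (1 2 4)(3 7 6)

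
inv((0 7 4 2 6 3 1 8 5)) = (0 5 8 1 3 6 2 4 7)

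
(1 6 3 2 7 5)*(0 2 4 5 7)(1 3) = (0 2)(1 6)(3 4 5)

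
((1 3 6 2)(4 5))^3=(1 2 6 3)(4 5)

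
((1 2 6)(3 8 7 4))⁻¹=(1 6 2)(3 4 7 8)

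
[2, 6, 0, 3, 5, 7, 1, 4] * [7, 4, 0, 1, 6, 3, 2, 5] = [0, 2, 7, 1, 3, 5, 4, 6]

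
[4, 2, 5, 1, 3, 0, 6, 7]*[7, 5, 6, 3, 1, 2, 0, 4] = [1, 6, 2, 5, 3, 7, 0, 4]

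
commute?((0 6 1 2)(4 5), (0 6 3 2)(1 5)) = no:(0 6 1 2)(4 5)*(0 6 3 2)(1 5) = (0 3 2 6 5 4 1), (0 6 3 2)(1 5)*(0 6 1 2)(4 5) = (0 1 4 5 2 6 3)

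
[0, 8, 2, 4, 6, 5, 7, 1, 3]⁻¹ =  [0, 7, 2, 8, 3, 5, 4, 6, 1]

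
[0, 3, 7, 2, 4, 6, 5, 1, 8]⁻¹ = [0, 7, 3, 1, 4, 6, 5, 2, 8]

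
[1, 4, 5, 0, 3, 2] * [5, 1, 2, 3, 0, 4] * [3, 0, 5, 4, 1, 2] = [0, 3, 1, 2, 4, 5]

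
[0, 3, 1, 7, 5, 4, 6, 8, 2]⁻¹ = [0, 2, 8, 1, 5, 4, 6, 3, 7]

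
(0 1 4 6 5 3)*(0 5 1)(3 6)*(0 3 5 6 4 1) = (0 3 6)(4 5)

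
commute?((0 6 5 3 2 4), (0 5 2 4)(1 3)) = no:(0 6 5 3 2 4)*(0 5 2 4)(1 3) = (0 6 2)(1 3 4 5), (0 5 2 4)(1 3)*(0 6 5 3 2 4) = (0 3 1 2)(4 6 5)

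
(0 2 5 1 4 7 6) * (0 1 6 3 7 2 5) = (0 5 6 1 4 2)(3 7)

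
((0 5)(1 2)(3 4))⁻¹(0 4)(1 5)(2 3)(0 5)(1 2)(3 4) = (0 2)(1 4)(3 5)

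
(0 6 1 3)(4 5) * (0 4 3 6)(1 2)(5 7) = (1 6 2)(3 4 7 5)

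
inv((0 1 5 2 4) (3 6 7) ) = (0 4 2 5 1) (3 7 6) 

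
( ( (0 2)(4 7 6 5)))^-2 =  (4 6)(5 7)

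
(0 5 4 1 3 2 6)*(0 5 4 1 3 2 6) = (0 4 3 6 5 1 2)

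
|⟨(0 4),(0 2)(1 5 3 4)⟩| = 72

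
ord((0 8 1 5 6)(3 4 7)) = 15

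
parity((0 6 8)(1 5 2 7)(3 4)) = even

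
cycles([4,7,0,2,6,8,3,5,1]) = (0 4 6 3 2)(1 7 5 8)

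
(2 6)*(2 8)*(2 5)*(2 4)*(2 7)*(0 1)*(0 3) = (0 1 3) (2 6 8 5 4 7) 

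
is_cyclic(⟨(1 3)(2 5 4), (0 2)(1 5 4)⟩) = no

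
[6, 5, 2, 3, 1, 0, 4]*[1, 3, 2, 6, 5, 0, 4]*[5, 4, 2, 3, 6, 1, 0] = [6, 5, 2, 0, 3, 4, 1]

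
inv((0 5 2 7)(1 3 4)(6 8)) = (0 7 2 5)(1 4 3)(6 8)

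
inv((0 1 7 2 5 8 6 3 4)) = (0 4 3 6 8 5 2 7 1)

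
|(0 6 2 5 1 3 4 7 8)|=9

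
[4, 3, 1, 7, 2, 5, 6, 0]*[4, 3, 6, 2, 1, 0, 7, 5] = [1, 2, 3, 5, 6, 0, 7, 4]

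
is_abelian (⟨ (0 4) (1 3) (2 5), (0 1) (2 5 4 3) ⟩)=no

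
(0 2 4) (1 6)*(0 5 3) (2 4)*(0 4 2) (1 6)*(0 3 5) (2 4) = (0 4) (2 3) 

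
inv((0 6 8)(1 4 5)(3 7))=(0 8 6)(1 5 4)(3 7)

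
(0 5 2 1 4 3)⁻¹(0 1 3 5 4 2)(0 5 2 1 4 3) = (0 2 3 1 5 4)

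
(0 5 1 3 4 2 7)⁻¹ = (0 7 2 4 3 1 5)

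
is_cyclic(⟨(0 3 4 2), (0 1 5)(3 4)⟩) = no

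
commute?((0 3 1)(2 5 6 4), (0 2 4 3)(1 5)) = no:(0 3 1)(2 5 6 4)*(0 2 4 3)(1 5) = (1 2)(3 5 6), (0 2 4 3)(1 5)*(0 3 1)(2 5 6 4) = (0 5)(1 6 4)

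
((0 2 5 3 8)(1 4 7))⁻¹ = (0 8 3 5 2)(1 7 4)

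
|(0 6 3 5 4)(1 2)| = 10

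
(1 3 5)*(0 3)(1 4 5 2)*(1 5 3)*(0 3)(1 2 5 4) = (0 2 4)(1 3 5)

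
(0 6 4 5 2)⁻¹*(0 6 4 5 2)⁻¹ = (0 5 6 2 4)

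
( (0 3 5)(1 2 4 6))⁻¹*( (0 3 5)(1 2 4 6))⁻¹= (0 3 5)(1 4)(2 6)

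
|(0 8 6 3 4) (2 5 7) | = 15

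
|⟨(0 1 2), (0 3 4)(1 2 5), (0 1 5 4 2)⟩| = 360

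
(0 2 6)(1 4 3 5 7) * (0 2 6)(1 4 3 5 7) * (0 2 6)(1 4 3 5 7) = (1 5 4 7 3)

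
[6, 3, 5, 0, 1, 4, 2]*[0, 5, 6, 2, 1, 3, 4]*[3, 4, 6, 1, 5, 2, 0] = [5, 6, 1, 3, 2, 4, 0]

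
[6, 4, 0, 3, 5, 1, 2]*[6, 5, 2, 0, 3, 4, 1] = [1, 3, 6, 0, 4, 5, 2]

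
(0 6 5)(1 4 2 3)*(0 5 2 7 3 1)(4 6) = (0 4 7 3)(1 6 2)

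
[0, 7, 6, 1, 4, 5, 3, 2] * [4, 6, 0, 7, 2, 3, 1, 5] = [4, 5, 1, 6, 2, 3, 7, 0]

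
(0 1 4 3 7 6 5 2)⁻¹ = (0 2 5 6 7 3 4 1)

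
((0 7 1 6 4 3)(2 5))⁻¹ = (0 3 4 6 1 7)(2 5)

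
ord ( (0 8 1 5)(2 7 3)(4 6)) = 12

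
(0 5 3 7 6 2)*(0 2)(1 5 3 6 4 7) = (0 3 1 5 6)(4 7)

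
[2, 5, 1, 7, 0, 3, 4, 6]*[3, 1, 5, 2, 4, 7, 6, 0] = [5, 7, 1, 0, 3, 2, 4, 6]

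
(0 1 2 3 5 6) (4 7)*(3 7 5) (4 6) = (0 1 2 7 6) (4 5) 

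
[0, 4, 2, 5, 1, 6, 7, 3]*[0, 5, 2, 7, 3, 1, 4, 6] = [0, 3, 2, 1, 5, 4, 6, 7]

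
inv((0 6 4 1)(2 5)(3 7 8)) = (0 1 4 6)(2 5)(3 8 7)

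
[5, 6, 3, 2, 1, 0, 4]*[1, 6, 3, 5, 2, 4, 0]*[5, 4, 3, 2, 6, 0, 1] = [6, 5, 0, 2, 1, 4, 3]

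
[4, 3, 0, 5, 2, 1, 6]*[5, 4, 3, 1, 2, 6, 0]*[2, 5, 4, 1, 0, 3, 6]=[4, 5, 3, 6, 1, 0, 2]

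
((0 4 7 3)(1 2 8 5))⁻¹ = (0 3 7 4)(1 5 8 2)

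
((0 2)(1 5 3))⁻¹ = (0 2)(1 3 5)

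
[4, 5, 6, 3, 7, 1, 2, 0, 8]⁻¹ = [7, 5, 6, 3, 0, 1, 2, 4, 8]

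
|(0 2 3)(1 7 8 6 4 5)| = 6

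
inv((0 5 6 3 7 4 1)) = (0 1 4 7 3 6 5)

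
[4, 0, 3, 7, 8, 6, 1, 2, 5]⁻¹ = [1, 6, 7, 2, 0, 8, 5, 3, 4]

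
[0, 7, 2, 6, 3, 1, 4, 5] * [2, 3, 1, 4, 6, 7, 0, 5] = [2, 5, 1, 0, 4, 3, 6, 7]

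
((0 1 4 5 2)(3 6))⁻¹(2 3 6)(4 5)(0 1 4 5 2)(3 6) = (0 6 3)(2 5)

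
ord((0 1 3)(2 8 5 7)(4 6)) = 12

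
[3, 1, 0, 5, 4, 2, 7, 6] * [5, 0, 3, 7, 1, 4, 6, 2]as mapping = [0→7, 1→0, 2→5, 3→4, 4→1, 5→3, 6→2, 7→6]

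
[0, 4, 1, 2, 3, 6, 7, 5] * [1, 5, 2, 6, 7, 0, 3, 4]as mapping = [0→1, 1→7, 2→5, 3→2, 4→6, 5→3, 6→4, 7→0]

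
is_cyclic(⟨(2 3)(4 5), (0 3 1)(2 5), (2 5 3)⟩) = no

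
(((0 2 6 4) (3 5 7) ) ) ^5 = (0 2 6 4) (3 7 5) 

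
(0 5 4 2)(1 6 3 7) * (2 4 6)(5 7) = (0 7 1 2)(3 5 6)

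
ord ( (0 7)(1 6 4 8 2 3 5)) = 14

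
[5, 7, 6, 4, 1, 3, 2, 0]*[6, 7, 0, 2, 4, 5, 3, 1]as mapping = [0→5, 1→1, 2→3, 3→4, 4→7, 5→2, 6→0, 7→6]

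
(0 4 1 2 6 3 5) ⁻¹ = (0 5 3 6 2 1 4) 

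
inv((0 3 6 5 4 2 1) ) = (0 1 2 4 5 6 3) 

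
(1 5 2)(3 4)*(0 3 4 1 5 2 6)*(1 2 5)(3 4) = (0 4 3 2 1 5 6)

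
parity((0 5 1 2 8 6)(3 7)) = even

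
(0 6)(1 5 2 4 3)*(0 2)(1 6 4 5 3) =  (0 4 1 3 6 2 5)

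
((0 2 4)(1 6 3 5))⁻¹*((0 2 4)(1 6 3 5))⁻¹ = (0 2 4)(1 3)(5 6)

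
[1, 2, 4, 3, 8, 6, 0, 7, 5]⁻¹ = [6, 0, 1, 3, 2, 8, 5, 7, 4]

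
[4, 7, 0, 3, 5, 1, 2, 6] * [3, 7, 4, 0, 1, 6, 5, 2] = [1, 2, 3, 0, 6, 7, 4, 5]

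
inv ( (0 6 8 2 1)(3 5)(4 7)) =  (0 1 2 8 6)(3 5)(4 7)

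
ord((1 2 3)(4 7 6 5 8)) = 15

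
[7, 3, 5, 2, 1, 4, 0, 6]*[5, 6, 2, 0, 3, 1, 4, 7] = [7, 0, 1, 2, 6, 3, 5, 4]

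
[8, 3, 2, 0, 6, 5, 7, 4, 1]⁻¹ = [3, 8, 2, 1, 7, 5, 4, 6, 0]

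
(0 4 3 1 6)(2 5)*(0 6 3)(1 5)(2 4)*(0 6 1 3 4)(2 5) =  (0 5)(1 4 6)(2 3)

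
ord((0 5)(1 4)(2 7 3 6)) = 4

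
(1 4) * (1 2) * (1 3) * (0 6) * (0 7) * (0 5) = (0 6 7 5)(1 4 2 3)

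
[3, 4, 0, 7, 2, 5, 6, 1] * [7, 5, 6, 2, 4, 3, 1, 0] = [2, 4, 7, 0, 6, 3, 1, 5]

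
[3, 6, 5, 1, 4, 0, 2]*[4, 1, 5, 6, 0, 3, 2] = [6, 2, 3, 1, 0, 4, 5]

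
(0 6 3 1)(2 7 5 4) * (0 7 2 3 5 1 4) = (0 6 5)(1 7)(3 4)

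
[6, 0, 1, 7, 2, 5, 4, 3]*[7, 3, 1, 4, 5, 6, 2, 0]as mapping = [0→2, 1→7, 2→3, 3→0, 4→1, 5→6, 6→5, 7→4]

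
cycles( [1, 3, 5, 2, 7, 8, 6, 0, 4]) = (0 1 3 2 5 8 4 7)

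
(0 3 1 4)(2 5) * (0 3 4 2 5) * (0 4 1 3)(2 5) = (0 1 5 2 4)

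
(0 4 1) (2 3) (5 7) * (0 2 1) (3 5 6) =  (0 4) (1 2 5 7 6 3) 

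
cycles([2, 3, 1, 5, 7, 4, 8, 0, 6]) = (0 2 1 3 5 4 7)(6 8)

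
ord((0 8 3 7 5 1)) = 6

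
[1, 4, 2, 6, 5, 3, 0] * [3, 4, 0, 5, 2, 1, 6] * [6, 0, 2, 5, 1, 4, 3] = [1, 2, 6, 3, 0, 4, 5]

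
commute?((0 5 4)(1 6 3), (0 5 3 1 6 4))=no:(0 5 4)(1 6 3)*(0 5 3 1 6 4)=(0 3 6 1 4 5), (0 5 3 1 6 4)*(0 5 4)(1 6 3)=(0 4 5 1 3 6)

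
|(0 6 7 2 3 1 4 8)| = 8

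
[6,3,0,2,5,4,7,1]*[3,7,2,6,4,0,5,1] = [5,6,3,2,0,4,1,7]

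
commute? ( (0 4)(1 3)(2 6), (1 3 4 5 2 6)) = no: (0 4)(1 3)(2 6)*(1 3 4 5 2 6) = (0 5 2 1 4), (1 3 4 5 2 6)*(0 4)(1 3)(2 6) = (0 4 5 6 3)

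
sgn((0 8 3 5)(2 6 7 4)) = 1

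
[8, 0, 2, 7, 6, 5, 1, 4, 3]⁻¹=[1, 6, 2, 8, 7, 5, 4, 3, 0]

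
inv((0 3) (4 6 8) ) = (0 3) (4 8 6) 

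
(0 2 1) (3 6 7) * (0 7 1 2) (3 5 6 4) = (1 7 5 6) (3 4) 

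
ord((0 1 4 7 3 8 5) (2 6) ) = 14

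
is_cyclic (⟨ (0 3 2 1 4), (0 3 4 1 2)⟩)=no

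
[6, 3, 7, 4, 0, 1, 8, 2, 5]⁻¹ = [4, 5, 7, 1, 3, 8, 0, 2, 6]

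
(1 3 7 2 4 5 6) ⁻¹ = (1 6 5 4 2 7 3) 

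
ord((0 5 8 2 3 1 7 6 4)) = 9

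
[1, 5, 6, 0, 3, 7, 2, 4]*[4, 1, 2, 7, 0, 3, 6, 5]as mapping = [0→1, 1→3, 2→6, 3→4, 4→7, 5→5, 6→2, 7→0]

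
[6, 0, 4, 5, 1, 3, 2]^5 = [0, 1, 2, 5, 4, 3, 6]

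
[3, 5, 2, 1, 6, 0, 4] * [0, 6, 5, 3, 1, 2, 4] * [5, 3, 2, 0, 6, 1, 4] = [0, 2, 1, 4, 6, 5, 3]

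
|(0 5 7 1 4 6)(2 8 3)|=6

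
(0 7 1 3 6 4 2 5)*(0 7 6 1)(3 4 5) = (0 6 5 7)(1 4 2 3)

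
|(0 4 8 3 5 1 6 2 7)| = 9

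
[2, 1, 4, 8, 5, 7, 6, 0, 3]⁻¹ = [7, 1, 0, 8, 2, 4, 6, 5, 3]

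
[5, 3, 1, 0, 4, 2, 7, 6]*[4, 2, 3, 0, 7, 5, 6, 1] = [5, 0, 2, 4, 7, 3, 1, 6] 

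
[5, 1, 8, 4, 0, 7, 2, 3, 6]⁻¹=[4, 1, 6, 7, 3, 0, 8, 5, 2]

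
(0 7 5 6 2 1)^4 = (0 2 5)(1 6 7)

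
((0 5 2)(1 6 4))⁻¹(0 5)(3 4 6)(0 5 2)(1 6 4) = (1 4 3)(2 5)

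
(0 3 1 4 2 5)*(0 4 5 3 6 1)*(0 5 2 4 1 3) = (0 6 3 5 1 2)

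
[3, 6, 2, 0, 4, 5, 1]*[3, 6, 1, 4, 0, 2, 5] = [4, 5, 1, 3, 0, 2, 6]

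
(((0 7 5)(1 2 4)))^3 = ()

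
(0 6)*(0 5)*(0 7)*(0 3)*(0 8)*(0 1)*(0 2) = (0 6 5 7 3 8 1 2)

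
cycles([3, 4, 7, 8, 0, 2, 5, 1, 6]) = (0 3 8 6 5 2 7 1 4)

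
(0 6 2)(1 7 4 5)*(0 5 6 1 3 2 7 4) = (0 1 4 6 7)(2 5 3)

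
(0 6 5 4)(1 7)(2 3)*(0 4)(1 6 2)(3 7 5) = (0 2 7 6 3 1 5)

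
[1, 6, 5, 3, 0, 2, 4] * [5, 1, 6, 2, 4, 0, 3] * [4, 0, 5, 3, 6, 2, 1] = [0, 3, 4, 5, 2, 1, 6]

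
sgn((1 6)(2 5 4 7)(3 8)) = -1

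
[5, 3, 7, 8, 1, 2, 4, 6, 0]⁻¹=[8, 4, 5, 1, 6, 0, 7, 2, 3]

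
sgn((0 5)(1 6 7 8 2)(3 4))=1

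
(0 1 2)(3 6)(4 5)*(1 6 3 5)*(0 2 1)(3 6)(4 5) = (0 3 6 4)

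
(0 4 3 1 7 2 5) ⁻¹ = (0 5 2 7 1 3 4) 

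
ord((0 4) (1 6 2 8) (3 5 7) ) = 12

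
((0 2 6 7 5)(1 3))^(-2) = (0 7 2 5 6)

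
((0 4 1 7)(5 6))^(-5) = (0 7 1 4)(5 6)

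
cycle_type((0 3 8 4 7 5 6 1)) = 8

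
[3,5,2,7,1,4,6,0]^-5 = [3,5,2,7,1,4,6,0]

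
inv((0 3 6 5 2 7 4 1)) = (0 1 4 7 2 5 6 3)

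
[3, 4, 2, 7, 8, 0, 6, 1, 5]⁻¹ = [5, 7, 2, 0, 1, 8, 6, 3, 4]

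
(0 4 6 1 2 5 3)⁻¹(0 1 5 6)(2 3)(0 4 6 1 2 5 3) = (0 5)(1 4 2 3)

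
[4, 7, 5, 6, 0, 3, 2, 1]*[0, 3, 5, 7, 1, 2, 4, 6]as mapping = [0→1, 1→6, 2→2, 3→4, 4→0, 5→7, 6→5, 7→3]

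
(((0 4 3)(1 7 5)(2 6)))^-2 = (0 4 3)(1 7 5)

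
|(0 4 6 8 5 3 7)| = 7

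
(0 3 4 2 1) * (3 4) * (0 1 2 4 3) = (0 3)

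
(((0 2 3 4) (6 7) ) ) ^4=() 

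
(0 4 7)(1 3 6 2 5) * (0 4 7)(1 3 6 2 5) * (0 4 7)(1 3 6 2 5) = (1 2 3 5 6)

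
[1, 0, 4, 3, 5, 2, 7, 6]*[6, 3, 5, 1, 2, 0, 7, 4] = [3, 6, 2, 1, 0, 5, 4, 7]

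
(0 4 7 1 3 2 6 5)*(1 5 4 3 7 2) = (0 3 1 7 5)(2 6 4)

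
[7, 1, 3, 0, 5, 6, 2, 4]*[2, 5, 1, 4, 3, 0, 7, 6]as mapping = [0→6, 1→5, 2→4, 3→2, 4→0, 5→7, 6→1, 7→3]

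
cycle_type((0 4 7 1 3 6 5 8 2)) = 9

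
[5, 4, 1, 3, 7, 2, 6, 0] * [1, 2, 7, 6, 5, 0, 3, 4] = [0, 5, 2, 6, 4, 7, 3, 1]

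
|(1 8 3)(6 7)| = 6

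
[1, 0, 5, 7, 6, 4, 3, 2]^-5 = [1, 0, 5, 7, 6, 4, 3, 2]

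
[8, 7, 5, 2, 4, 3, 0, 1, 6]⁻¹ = [6, 7, 3, 5, 4, 2, 8, 1, 0]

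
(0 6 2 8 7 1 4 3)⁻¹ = (0 3 4 1 7 8 2 6)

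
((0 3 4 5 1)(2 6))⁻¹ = (0 1 5 4 3)(2 6)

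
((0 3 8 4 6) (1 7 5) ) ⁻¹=(0 6 4 8 3) (1 5 7) 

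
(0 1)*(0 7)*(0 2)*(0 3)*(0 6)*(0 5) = (0 1 7 2 3 6 5)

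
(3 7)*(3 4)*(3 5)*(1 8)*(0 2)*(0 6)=(0 2 6)(1 8)(3 7 4 5)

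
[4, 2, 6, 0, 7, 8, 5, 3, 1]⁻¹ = [3, 8, 1, 7, 0, 6, 2, 4, 5]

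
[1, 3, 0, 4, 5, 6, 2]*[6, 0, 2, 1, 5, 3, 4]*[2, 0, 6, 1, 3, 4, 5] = [2, 0, 5, 4, 1, 3, 6]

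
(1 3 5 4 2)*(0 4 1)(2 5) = (0 4 5 1 3 2)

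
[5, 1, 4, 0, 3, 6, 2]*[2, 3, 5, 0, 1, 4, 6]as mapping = [0→4, 1→3, 2→1, 3→2, 4→0, 5→6, 6→5]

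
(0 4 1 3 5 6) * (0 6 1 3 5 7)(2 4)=(0 2 4 3 7)(1 5)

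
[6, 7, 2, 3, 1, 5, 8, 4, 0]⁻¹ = [8, 4, 2, 3, 7, 5, 0, 1, 6]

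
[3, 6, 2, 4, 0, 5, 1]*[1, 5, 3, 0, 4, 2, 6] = [0, 6, 3, 4, 1, 2, 5]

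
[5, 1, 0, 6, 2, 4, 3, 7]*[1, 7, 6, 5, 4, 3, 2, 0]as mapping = [0→3, 1→7, 2→1, 3→2, 4→6, 5→4, 6→5, 7→0]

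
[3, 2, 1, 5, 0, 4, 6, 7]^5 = [3, 2, 1, 5, 0, 4, 6, 7]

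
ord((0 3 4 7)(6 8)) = 4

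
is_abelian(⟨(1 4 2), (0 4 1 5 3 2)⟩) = no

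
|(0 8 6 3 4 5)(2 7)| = 6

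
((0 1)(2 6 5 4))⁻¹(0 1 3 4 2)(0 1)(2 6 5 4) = (0 3 2 6 1)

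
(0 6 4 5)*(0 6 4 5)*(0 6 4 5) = (0 5 4 6)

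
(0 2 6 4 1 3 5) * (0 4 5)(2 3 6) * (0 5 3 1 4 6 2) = (0 1 2)(3 5 6)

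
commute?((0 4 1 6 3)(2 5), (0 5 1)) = no:(0 4 1 6 3)(2 5)*(0 5 1) = (0 4)(1 6 3 5 2), (0 5 1)*(0 4 1 6 3)(2 5) = (0 2 5 6 3)(1 4)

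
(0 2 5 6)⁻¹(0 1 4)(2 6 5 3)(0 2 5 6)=(0 6 3 5)(1 4 2)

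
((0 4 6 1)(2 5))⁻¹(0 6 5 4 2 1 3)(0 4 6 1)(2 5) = (0 3 4 1 2 6 5)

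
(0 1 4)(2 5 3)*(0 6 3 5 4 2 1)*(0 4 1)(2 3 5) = (0 4 6 5 2 1 3)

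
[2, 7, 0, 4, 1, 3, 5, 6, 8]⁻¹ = [2, 4, 0, 5, 3, 6, 7, 1, 8]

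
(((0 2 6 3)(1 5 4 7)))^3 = (0 3 6 2)(1 7 4 5)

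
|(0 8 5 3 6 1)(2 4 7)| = 6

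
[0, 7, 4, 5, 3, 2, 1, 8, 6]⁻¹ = [0, 6, 5, 4, 2, 3, 8, 1, 7]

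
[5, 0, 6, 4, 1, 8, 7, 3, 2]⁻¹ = [1, 4, 8, 7, 3, 0, 2, 6, 5]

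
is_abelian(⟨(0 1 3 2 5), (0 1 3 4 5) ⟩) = no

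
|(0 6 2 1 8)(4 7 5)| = 15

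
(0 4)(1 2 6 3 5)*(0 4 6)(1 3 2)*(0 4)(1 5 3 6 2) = (0 2 4)(1 5 6)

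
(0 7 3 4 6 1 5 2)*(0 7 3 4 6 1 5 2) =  (0 3 6 5)(1 2 7 4)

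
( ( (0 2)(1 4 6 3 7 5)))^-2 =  (1 7 6)(3 4 5)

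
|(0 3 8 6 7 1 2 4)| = 8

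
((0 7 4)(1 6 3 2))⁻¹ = (0 4 7)(1 2 3 6)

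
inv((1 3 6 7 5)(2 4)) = (1 5 7 6 3)(2 4)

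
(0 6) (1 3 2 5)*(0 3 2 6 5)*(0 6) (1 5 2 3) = (0 2 6 1 3) 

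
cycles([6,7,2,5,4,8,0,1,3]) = (0 6)(1 7)(3 5 8)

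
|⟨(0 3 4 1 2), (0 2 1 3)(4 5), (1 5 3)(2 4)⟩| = 720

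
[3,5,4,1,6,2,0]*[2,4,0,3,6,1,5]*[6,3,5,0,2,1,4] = [0,3,4,2,1,6,5]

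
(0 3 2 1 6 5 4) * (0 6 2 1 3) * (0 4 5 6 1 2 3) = (0 4 1 3 2) 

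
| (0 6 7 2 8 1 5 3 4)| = 9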